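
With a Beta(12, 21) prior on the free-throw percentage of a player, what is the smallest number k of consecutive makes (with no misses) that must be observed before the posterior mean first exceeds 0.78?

k = 63

After k makes and 0 misses the posterior is Beta(12+k, 21), with mean (12+k)/(12+21+k).
Set (12+k)/(33+k) > 0.78 and solve: k > (0.78·33 − 12)/(1 − 0.78) = 62.455.
The smallest integer exceeding 62.455 is 63.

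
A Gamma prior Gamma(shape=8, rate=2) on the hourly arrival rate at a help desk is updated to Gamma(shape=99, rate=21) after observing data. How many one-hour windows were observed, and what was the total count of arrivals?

A Gamma(α, β) prior (rate parametrization) on a Poisson rate with n observations summing to S gives posterior Gamma(α+S, β+n).
Matching: Σxᵢ = 99 − 8 = 91 and n = 21 − 2 = 19.

n = 19 one-hour windows with total 91 arrivals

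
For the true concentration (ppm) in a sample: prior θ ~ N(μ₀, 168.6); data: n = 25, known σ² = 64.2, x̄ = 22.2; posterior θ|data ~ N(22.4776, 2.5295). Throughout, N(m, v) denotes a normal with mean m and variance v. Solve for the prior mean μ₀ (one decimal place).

μ₀ = 40.7

The posterior mean is a precision-weighted average: μ_n = (τ₀μ₀ + τ_data·x̄)/(τ₀+τ_data), with τ₀=1/σ₀² and τ_data=n/σ².
Here τ₀ = 1/168.6 = 0.005931 and τ_data = 25/64.2 = 0.389408, so τ_n = 0.395339.
Rearranging for μ₀: μ₀ = (μ_n·τ_n − τ_data·x̄)/τ₀ = (22.4776·0.395339 − 0.389408·22.2) / 0.005931 = 0.241414/0.005931 ≈ 40.7.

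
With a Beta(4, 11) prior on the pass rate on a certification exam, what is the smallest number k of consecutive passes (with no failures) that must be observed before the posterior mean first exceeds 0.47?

After k passes and 0 failures the posterior is Beta(4+k, 11), with mean (4+k)/(4+11+k).
Set (4+k)/(15+k) > 0.47 and solve: k > (0.47·15 − 4)/(1 − 0.47) = 5.755.
The smallest integer exceeding 5.755 is 6, and checking k=6: (10)/(21) = 0.4762 > 0.47.

k = 6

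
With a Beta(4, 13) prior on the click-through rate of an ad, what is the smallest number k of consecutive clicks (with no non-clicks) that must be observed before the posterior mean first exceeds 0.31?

After k clicks and 0 non-clicks the posterior is Beta(4+k, 13), with mean (4+k)/(4+13+k).
Set (4+k)/(17+k) > 0.31 and solve: k > (0.31·17 − 4)/(1 − 0.31) = 1.841.
The smallest integer exceeding 1.841 is 2.

k = 2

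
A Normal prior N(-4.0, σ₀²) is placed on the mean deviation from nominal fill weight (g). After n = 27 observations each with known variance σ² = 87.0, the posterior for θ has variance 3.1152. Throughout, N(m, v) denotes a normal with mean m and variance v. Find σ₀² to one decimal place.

For the Normal–Normal model with known σ², precisions add: τ_n = τ₀ + n/σ².
So 1/σ₀² = 1/3.1152 − 27/87.0 = 0.321007 − 0.310345 = 0.010662.
Hence σ₀² = 1/0.010662 ≈ 93.8.

σ₀² = 93.8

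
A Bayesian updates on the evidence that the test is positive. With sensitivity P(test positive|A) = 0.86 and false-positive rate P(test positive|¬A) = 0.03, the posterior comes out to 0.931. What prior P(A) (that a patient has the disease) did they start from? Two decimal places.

In odds form, posterior odds = prior odds × likelihood ratio, so prior odds = posterior odds ÷ LR.
Posterior odds = 0.931/(1−0.931) = 13.4928. LR = 0.86/0.03 = 28.6667.
Prior odds = 13.4928/28.6667 = 0.4707, so P(A) = 0.4707/(1+0.4707) ≈ 0.32.

P(A) = 0.32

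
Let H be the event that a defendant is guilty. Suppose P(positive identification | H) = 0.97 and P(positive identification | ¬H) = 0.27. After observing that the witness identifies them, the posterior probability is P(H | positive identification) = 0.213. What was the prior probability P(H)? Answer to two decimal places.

Bayes' rule in odds form gives O(H|E) = O(H)·[P(E|H)/P(E|¬H)], hence O(H) = O(H|E)/LR.
Posterior odds = 0.213/(1−0.213) = 0.2706. LR = 0.97/0.27 = 3.5926.
Prior odds = 0.2706/3.5926 = 0.0753, so P(H) = 0.0753/(1+0.0753) ≈ 0.07.

P(H) = 0.07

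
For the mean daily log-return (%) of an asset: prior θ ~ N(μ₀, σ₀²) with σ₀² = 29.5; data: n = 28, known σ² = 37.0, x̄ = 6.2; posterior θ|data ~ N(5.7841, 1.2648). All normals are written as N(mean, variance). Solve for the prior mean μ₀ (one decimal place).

μ₀ = -3.5

With known observation variance, the Normal–Normal posterior has precision τ_n = τ₀ + n/σ² and mean μ_n = (τ₀μ₀ + (n/σ²)x̄)/τ_n.
Here τ₀ = 1/29.5 = 0.033898 and τ_data = 28/37.0 = 0.756757, so τ_n = 0.790655.
Rearranging for μ₀: μ₀ = (μ_n·τ_n − τ_data·x̄)/τ₀ = (5.7841·0.790655 − 0.756757·6.2) / 0.033898 = -0.118666/0.033898 ≈ -3.5.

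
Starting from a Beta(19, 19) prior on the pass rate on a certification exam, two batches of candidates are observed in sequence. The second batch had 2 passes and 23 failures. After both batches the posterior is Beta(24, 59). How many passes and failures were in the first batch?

Because Beta–binomial updating is additive in the counts, the combined data contributed (α_post−α_prior, β_post−β_prior) successes and failures.
Total across both batches: 24−19=5 passes, 59−19=40 failures.
Subtract the second batch: 5−2=3 passes and 40−23=17 failures.

3 passes and 17 failures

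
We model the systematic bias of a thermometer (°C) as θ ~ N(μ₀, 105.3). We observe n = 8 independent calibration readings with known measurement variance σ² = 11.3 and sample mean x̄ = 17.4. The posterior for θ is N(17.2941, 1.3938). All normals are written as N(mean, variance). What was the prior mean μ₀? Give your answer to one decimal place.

The posterior mean is a precision-weighted average: μ_n = (τ₀μ₀ + τ_data·x̄)/(τ₀+τ_data), with τ₀=1/σ₀² and τ_data=n/σ².
Here τ₀ = 1/105.3 = 0.009497 and τ_data = 8/11.3 = 0.707965, so τ_n = 0.717462.
Rearranging for μ₀: μ₀ = (μ_n·τ_n − τ_data·x̄)/τ₀ = (17.2941·0.717462 − 0.707965·17.4) / 0.009497 = 0.089269/0.009497 ≈ 9.4.

μ₀ = 9.4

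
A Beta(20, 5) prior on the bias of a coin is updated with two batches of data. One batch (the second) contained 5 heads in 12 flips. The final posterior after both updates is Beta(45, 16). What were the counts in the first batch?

Sequential conjugate updates are equivalent to a single update on the pooled data, so total successes = posterior α − prior α and total failures = posterior β − prior β.
Total across both batches: 45−20=25 heads, 16−5=11 tails.
Subtract the second batch: 25−5=20 heads and 11−7=4 tails.

20 heads and 4 tails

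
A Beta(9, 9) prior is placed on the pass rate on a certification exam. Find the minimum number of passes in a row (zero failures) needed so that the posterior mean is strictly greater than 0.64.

After k passes and 0 failures the posterior is Beta(9+k, 9), with mean (9+k)/(9+9+k).
Set (9+k)/(18+k) > 0.64 and solve: k > (0.64·18 − 9)/(1 − 0.64) = 7.000.
The smallest integer exceeding 7.000 is 8, and checking k=8: (17)/(26) = 0.6538 > 0.64.

k = 8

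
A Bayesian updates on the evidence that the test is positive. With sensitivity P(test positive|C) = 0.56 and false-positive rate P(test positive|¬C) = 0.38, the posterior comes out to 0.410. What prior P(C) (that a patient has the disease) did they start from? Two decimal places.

P(C) = 0.32

Bayes' rule in odds form gives O(C|E) = O(C)·[P(E|C)/P(E|¬C)], hence O(C) = O(C|E)/LR.
Posterior odds = 0.410/(1−0.410) = 0.6949. LR = 0.56/0.38 = 1.4737.
Prior odds = 0.6949/1.4737 = 0.4715, so P(C) = 0.4715/(1+0.4715) ≈ 0.32.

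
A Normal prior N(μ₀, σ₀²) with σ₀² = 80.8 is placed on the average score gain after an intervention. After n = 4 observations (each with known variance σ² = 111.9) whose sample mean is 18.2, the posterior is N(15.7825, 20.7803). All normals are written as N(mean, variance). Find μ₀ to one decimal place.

The posterior mean is a precision-weighted average: μ_n = (τ₀μ₀ + τ_data·x̄)/(τ₀+τ_data), with τ₀=1/σ₀² and τ_data=n/σ².
Here τ₀ = 1/80.8 = 0.012376 and τ_data = 4/111.9 = 0.035746, so τ_n = 0.048122.
Rearranging for μ₀: μ₀ = (μ_n·τ_n − τ_data·x̄)/τ₀ = (15.7825·0.048122 − 0.035746·18.2) / 0.012376 = 0.108908/0.012376 ≈ 8.8.

μ₀ = 8.8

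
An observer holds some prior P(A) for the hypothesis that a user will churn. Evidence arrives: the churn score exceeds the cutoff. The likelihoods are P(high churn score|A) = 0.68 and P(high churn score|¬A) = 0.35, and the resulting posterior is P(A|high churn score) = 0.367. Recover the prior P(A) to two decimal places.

In odds form, posterior odds = prior odds × likelihood ratio, so prior odds = posterior odds ÷ LR.
Posterior odds = 0.367/(1−0.367) = 0.5798. LR = 0.68/0.35 = 1.9429.
Prior odds = 0.5798/1.9429 = 0.2984, so P(A) = 0.2984/(1+0.2984) ≈ 0.23.

P(A) = 0.23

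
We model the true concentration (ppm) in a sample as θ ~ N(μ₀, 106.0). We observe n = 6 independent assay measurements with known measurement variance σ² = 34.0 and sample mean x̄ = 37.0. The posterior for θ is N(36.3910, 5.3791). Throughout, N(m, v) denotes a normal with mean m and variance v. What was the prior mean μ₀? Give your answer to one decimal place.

The posterior mean is a precision-weighted average: μ_n = (τ₀μ₀ + τ_data·x̄)/(τ₀+τ_data), with τ₀=1/σ₀² and τ_data=n/σ².
Here τ₀ = 1/106.0 = 0.009434 and τ_data = 6/34.0 = 0.176471, so τ_n = 0.185905.
Rearranging for μ₀: μ₀ = (μ_n·τ_n − τ_data·x̄)/τ₀ = (36.3910·0.185905 − 0.176471·37.0) / 0.009434 = 0.235842/0.009434 ≈ 25.0.

μ₀ = 25.0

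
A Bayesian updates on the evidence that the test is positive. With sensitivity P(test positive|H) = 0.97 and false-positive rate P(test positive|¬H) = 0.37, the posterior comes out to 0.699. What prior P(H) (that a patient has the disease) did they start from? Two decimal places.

Bayes' rule in odds form gives O(H|E) = O(H)·[P(E|H)/P(E|¬H)], hence O(H) = O(H|E)/LR.
Posterior odds = 0.699/(1−0.699) = 2.3223. LR = 0.97/0.37 = 2.6216.
Prior odds = 2.3223/2.6216 = 0.8858, so P(H) = 0.8858/(1+0.8858) ≈ 0.47.

P(H) = 0.47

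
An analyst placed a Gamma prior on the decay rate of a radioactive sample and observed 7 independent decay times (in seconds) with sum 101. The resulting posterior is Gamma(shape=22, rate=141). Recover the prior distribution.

Gamma(shape=15, rate=40)

Gamma–exponential conjugacy: posterior shape = α + n, posterior rate = β + Σtᵢ.
So α = 22 − 7 = 15 and β = 141 − 101 = 40.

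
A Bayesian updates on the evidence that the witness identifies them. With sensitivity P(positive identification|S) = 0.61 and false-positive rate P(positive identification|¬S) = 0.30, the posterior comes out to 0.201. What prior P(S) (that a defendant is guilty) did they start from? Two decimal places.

Bayes' rule in odds form gives O(S|E) = O(S)·[P(E|S)/P(E|¬S)], hence O(S) = O(S|E)/LR.
Posterior odds = 0.201/(1−0.201) = 0.2516. LR = 0.61/0.30 = 2.0333.
Prior odds = 0.2516/2.0333 = 0.1237, so P(S) = 0.1237/(1+0.1237) ≈ 0.11.

P(S) = 0.11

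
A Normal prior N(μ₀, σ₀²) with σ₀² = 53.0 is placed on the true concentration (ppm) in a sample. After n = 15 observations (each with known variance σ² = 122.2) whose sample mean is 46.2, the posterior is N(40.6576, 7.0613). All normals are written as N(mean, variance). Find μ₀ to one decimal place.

μ₀ = 4.6

With known observation variance, the Normal–Normal posterior has precision τ_n = τ₀ + n/σ² and mean μ_n = (τ₀μ₀ + (n/σ²)x̄)/τ_n.
Here τ₀ = 1/53.0 = 0.018868 and τ_data = 15/122.2 = 0.122750, so τ_n = 0.141618.
Rearranging for μ₀: μ₀ = (μ_n·τ_n − τ_data·x̄)/τ₀ = (40.6576·0.141618 − 0.122750·46.2) / 0.018868 = 0.086798/0.018868 ≈ 4.6.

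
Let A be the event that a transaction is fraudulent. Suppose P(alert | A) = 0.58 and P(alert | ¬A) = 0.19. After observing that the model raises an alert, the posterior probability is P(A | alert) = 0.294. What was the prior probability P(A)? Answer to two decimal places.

Bayes' rule in odds form gives O(A|E) = O(A)·[P(E|A)/P(E|¬A)], hence O(A) = O(A|E)/LR.
Posterior odds = 0.294/(1−0.294) = 0.4164. LR = 0.58/0.19 = 3.0526.
Prior odds = 0.4164/3.0526 = 0.1364, so P(A) = 0.1364/(1+0.1364) ≈ 0.12.

P(A) = 0.12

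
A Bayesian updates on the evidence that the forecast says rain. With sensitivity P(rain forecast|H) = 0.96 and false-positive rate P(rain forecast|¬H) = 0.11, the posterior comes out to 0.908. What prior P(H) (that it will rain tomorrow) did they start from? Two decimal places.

P(H) = 0.53

Bayes' rule in odds form gives O(H|E) = O(H)·[P(E|H)/P(E|¬H)], hence O(H) = O(H|E)/LR.
Posterior odds = 0.908/(1−0.908) = 9.8696. LR = 0.96/0.11 = 8.7273.
Prior odds = 9.8696/8.7273 = 1.1309, so P(H) = 1.1309/(1+1.1309) ≈ 0.53.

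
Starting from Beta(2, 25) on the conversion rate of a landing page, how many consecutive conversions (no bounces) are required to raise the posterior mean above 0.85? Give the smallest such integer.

After k conversions and 0 bounces the posterior is Beta(2+k, 25), with mean (2+k)/(2+25+k).
Set (2+k)/(27+k) > 0.85 and solve: k > (0.85·27 − 2)/(1 − 0.85) = 139.667.
The smallest integer exceeding 139.667 is 140, and checking k=140: (142)/(167) = 0.8503 > 0.85.

k = 140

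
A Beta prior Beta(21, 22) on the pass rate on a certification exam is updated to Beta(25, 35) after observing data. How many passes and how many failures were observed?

4 passes and 13 failures

A Beta(a, b) prior with s successes and f failures in binomial data gives a Beta(a+s, b+f) posterior.
Match parameters: s=25−21=4, f=35−22=13.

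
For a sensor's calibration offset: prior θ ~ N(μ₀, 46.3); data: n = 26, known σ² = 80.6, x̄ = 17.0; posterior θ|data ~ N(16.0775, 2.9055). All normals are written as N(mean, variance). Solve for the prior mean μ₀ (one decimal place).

With known observation variance, the Normal–Normal posterior has precision τ_n = τ₀ + n/σ² and mean μ_n = (τ₀μ₀ + (n/σ²)x̄)/τ_n.
Here τ₀ = 1/46.3 = 0.021598 and τ_data = 26/80.6 = 0.322581, so τ_n = 0.344179.
Rearranging for μ₀: μ₀ = (μ_n·τ_n − τ_data·x̄)/τ₀ = (16.0775·0.344179 − 0.322581·17.0) / 0.021598 = 0.049661/0.021598 ≈ 2.3.

μ₀ = 2.3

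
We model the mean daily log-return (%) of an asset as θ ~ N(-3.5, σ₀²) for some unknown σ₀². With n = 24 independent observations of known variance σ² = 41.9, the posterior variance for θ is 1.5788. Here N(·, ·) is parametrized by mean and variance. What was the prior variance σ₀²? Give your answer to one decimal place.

σ₀² = 16.5

Posterior precision equals prior precision plus data precision: 1/σ_n² = 1/σ₀² + n/σ².
So 1/σ₀² = 1/1.5788 − 24/41.9 = 0.633392 − 0.572792 = 0.060600.
Hence σ₀² = 1/0.060600 ≈ 16.5.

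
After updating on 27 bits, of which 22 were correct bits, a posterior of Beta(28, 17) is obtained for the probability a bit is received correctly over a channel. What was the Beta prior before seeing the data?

A Beta(a, b) prior with s successes and f failures in binomial data gives a Beta(a+s, b+f) posterior.
Subtract the data counts: 28−22=6, 17−5=12.

Beta(6, 12)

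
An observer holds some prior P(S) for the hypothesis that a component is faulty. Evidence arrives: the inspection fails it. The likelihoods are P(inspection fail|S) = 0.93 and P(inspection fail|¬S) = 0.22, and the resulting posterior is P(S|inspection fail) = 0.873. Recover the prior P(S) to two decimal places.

P(S) = 0.62

In odds form, posterior odds = prior odds × likelihood ratio, so prior odds = posterior odds ÷ LR.
Posterior odds = 0.873/(1−0.873) = 6.8740. LR = 0.93/0.22 = 4.2273.
Prior odds = 6.8740/4.2273 = 1.6261, so P(S) = 1.6261/(1+1.6261) ≈ 0.62.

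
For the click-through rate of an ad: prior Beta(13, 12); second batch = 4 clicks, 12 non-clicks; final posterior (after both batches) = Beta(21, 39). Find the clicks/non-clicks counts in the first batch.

4 clicks and 15 non-clicks

Because Beta–binomial updating is additive in the counts, the combined data contributed (α_post−α_prior, β_post−β_prior) successes and failures.
Total across both batches: 21−13=8 clicks, 39−12=27 non-clicks.
Subtract the second batch: 8−4=4 clicks and 27−12=15 non-clicks.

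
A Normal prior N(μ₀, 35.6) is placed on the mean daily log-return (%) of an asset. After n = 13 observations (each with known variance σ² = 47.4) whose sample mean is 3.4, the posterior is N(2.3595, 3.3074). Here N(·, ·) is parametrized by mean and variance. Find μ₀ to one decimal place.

μ₀ = -7.8

With known observation variance, the Normal–Normal posterior has precision τ_n = τ₀ + n/σ² and mean μ_n = (τ₀μ₀ + (n/σ²)x̄)/τ_n.
Here τ₀ = 1/35.6 = 0.028090 and τ_data = 13/47.4 = 0.274262, so τ_n = 0.302352.
Rearranging for μ₀: μ₀ = (μ_n·τ_n − τ_data·x̄)/τ₀ = (2.3595·0.302352 − 0.274262·3.4) / 0.028090 = -0.219091/0.028090 ≈ -7.8.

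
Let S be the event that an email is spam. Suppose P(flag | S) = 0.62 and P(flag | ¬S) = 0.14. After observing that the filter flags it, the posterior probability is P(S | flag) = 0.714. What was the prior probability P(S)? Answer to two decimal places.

P(S) = 0.36

Bayes' rule in odds form gives O(S|E) = O(S)·[P(E|S)/P(E|¬S)], hence O(S) = O(S|E)/LR.
Posterior odds = 0.714/(1−0.714) = 2.4965. LR = 0.62/0.14 = 4.4286.
Prior odds = 2.4965/4.4286 = 0.5637, so P(S) = 0.5637/(1+0.5637) ≈ 0.36.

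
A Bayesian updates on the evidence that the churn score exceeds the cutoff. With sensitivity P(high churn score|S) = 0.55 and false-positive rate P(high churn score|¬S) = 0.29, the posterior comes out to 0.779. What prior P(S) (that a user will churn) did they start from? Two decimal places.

P(S) = 0.65

Bayes' rule in odds form gives O(S|E) = O(S)·[P(E|S)/P(E|¬S)], hence O(S) = O(S|E)/LR.
Posterior odds = 0.779/(1−0.779) = 3.5249. LR = 0.55/0.29 = 1.8966.
Prior odds = 3.5249/1.8966 = 1.8585, so P(S) = 1.8585/(1+1.8585) ≈ 0.65.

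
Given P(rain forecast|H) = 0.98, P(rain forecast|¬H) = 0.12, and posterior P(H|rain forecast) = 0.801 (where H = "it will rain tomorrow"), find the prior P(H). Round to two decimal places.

Bayes' rule in odds form gives O(H|E) = O(H)·[P(E|H)/P(E|¬H)], hence O(H) = O(H|E)/LR.
Posterior odds = 0.801/(1−0.801) = 4.0251. LR = 0.98/0.12 = 8.1667.
Prior odds = 4.0251/8.1667 = 0.4929, so P(H) = 0.4929/(1+0.4929) ≈ 0.33.

P(H) = 0.33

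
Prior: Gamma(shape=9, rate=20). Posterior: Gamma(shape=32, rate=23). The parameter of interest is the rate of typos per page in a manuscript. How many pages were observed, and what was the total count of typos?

A Gamma(α, β) prior (rate parametrization) on a Poisson rate with n observations summing to S gives posterior Gamma(α+S, β+n).
Matching: Σxᵢ = 32 − 9 = 23 and n = 23 − 20 = 3.

n = 3 pages with total 23 typos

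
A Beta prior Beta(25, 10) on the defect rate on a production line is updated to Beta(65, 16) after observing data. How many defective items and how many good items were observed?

40 defective items and 6 good items

Under Beta–binomial conjugacy the posterior parameters are (α+s, β+f).
Match parameters: s=65−25=40, f=16−10=6.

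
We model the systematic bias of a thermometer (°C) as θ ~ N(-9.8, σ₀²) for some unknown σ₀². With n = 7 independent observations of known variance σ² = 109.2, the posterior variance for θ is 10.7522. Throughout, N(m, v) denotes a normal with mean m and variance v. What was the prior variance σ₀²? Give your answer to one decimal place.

σ₀² = 34.6

For the Normal–Normal model with known σ², precisions add: τ_n = τ₀ + n/σ².
So 1/σ₀² = 1/10.7522 − 7/109.2 = 0.093004 − 0.064103 = 0.028901.
Hence σ₀² = 1/0.028901 ≈ 34.6.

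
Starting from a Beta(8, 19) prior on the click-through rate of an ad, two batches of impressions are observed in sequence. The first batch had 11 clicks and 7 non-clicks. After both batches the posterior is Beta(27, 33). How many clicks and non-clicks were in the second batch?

8 clicks and 7 non-clicks

Because Beta–binomial updating is additive in the counts, the combined data contributed (α_post−α_prior, β_post−β_prior) successes and failures.
Total across both batches: 27−8=19 clicks, 33−19=14 non-clicks.
Subtract the first batch: 19−11=8 clicks and 14−7=7 non-clicks.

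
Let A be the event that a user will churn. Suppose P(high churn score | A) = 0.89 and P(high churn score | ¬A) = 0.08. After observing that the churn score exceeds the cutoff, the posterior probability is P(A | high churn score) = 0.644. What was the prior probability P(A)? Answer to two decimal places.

P(A) = 0.14

In odds form, posterior odds = prior odds × likelihood ratio, so prior odds = posterior odds ÷ LR.
Posterior odds = 0.644/(1−0.644) = 1.8090. LR = 0.89/0.08 = 11.1250.
Prior odds = 1.8090/11.1250 = 0.1626, so P(A) = 0.1626/(1+0.1626) ≈ 0.14.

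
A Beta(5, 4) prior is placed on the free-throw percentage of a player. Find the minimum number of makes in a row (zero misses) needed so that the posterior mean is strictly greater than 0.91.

After k makes and 0 misses the posterior is Beta(5+k, 4), with mean (5+k)/(5+4+k).
Set (5+k)/(9+k) > 0.91 and solve: k > (0.91·9 − 5)/(1 − 0.91) = 35.444.
The smallest integer exceeding 35.444 is 36, and checking k=36: (41)/(45) = 0.9111 > 0.91.

k = 36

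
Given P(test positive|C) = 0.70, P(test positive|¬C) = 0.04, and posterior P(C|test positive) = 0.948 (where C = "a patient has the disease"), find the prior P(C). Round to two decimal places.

P(C) = 0.51

Bayes' rule in odds form gives O(C|E) = O(C)·[P(E|C)/P(E|¬C)], hence O(C) = O(C|E)/LR.
Posterior odds = 0.948/(1−0.948) = 18.2308. LR = 0.70/0.04 = 17.5000.
Prior odds = 18.2308/17.5000 = 1.0418, so P(C) = 1.0418/(1+1.0418) ≈ 0.51.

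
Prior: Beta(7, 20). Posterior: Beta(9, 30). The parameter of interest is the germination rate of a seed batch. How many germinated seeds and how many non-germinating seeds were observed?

2 germinated seeds and 10 non-germinating seeds

Under Beta–binomial conjugacy the posterior parameters are (a+s, b+f).
So s = 9 − 7 = 2 and f = 30 − 20 = 10.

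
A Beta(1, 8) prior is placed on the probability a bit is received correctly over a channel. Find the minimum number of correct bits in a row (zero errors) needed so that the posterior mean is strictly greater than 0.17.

k = 1

After k correct bits and 0 errors the posterior is Beta(1+k, 8), with mean (1+k)/(1+8+k).
Set (1+k)/(9+k) > 0.17 and solve: k > (0.17·9 − 1)/(1 − 0.17) = 0.639.
The smallest integer exceeding 0.639 is 1.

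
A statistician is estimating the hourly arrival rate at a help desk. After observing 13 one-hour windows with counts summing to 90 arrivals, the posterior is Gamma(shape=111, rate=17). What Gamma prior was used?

Gamma–Poisson conjugacy: posterior shape = α + Σxᵢ, posterior rate = β + n.
So α = 111 − 90 = 21 and β = 17 − 13 = 4.

Gamma(shape=21, rate=4)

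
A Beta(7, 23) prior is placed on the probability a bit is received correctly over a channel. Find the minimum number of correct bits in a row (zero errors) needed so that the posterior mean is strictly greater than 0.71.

k = 50

After k correct bits and 0 errors the posterior is Beta(7+k, 23), with mean (7+k)/(7+23+k).
Set (7+k)/(30+k) > 0.71 and solve: k > (0.71·30 − 7)/(1 − 0.71) = 49.310.
The smallest integer exceeding 49.310 is 50.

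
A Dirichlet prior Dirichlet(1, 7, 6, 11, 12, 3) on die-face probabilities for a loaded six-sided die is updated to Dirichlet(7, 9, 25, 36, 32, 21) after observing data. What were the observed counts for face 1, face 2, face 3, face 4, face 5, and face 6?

counts (6, 2, 19, 25, 20, 18)

For a Dirichlet(α) prior with multinomial counts c, the posterior is Dirichlet(α + c) componentwise.
Counts are posterior − prior componentwise: 7−1=6, 9−7=2, 25−6=19, 36−11=25, 32−12=20, 21−3=18.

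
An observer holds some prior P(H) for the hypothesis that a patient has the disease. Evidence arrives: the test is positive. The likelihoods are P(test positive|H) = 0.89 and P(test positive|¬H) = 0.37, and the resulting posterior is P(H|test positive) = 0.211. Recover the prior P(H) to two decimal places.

In odds form, posterior odds = prior odds × likelihood ratio, so prior odds = posterior odds ÷ LR.
Posterior odds = 0.211/(1−0.211) = 0.2674. LR = 0.89/0.37 = 2.4054.
Prior odds = 0.2674/2.4054 = 0.1112, so P(H) = 0.1112/(1+0.1112) ≈ 0.10.

P(H) = 0.10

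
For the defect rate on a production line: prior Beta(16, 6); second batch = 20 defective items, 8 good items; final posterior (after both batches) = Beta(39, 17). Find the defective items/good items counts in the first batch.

Because Beta–binomial updating is additive in the counts, the combined data contributed (α_post−α_prior, β_post−β_prior) successes and failures.
Total across both batches: 39−16=23 defective items, 17−6=11 good items.
Subtract the second batch: 23−20=3 defective items and 11−8=3 good items.

3 defective items and 3 good items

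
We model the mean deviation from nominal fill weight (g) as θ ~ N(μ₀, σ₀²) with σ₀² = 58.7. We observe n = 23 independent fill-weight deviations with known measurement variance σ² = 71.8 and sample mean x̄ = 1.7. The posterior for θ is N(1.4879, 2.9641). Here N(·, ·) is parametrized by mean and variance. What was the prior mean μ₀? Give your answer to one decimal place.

μ₀ = -2.5

The posterior mean is a precision-weighted average: μ_n = (τ₀μ₀ + τ_data·x̄)/(τ₀+τ_data), with τ₀=1/σ₀² and τ_data=n/σ².
Here τ₀ = 1/58.7 = 0.017036 and τ_data = 23/71.8 = 0.320334, so τ_n = 0.337370.
Rearranging for μ₀: μ₀ = (μ_n·τ_n − τ_data·x̄)/τ₀ = (1.4879·0.337370 − 0.320334·1.7) / 0.017036 = -0.042595/0.017036 ≈ -2.5.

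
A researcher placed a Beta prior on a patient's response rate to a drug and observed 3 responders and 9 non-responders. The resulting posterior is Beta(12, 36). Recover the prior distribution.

Under Beta–binomial conjugacy the posterior parameters are (a+s, b+f).
So a = 12 − 3 = 9 and b = 36 − 9 = 27.

Beta(9, 27)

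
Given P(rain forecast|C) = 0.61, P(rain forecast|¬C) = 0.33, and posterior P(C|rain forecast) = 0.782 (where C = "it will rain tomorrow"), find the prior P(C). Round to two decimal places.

In odds form, posterior odds = prior odds × likelihood ratio, so prior odds = posterior odds ÷ LR.
Posterior odds = 0.782/(1−0.782) = 3.5872. LR = 0.61/0.33 = 1.8485.
Prior odds = 3.5872/1.8485 = 1.9406, so P(C) = 1.9406/(1+1.9406) ≈ 0.66.

P(C) = 0.66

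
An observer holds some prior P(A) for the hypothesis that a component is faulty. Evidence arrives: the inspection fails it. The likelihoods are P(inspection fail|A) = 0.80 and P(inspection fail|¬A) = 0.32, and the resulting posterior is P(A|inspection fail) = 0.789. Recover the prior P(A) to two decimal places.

Bayes' rule in odds form gives O(A|E) = O(A)·[P(E|A)/P(E|¬A)], hence O(A) = O(A|E)/LR.
Posterior odds = 0.789/(1−0.789) = 3.7393. LR = 0.80/0.32 = 2.5000.
Prior odds = 3.7393/2.5000 = 1.4957, so P(A) = 1.4957/(1+1.4957) ≈ 0.60.

P(A) = 0.60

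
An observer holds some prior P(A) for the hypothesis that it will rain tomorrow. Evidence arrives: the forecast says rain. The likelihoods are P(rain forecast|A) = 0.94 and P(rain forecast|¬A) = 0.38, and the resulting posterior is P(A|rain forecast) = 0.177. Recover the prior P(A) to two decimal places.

P(A) = 0.08

Bayes' rule in odds form gives O(A|E) = O(A)·[P(E|A)/P(E|¬A)], hence O(A) = O(A|E)/LR.
Posterior odds = 0.177/(1−0.177) = 0.2151. LR = 0.94/0.38 = 2.4737.
Prior odds = 0.2151/2.4737 = 0.0870, so P(A) = 0.0870/(1+0.0870) ≈ 0.08.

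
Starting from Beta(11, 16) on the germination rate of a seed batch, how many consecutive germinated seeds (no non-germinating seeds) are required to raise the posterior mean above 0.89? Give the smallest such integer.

k = 119

After k germinated seeds and 0 non-germinating seeds the posterior is Beta(11+k, 16), with mean (11+k)/(11+16+k).
Set (11+k)/(27+k) > 0.89 and solve: k > (0.89·27 − 11)/(1 − 0.89) = 118.455.
The smallest integer exceeding 118.455 is 119, and checking k=119: (130)/(146) = 0.8904 > 0.89.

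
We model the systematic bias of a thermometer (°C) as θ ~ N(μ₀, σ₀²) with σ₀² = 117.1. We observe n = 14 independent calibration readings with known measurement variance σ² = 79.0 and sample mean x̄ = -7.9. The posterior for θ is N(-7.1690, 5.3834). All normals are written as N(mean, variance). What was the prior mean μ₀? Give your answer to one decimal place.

μ₀ = 8.0

With known observation variance, the Normal–Normal posterior has precision τ_n = τ₀ + n/σ² and mean μ_n = (τ₀μ₀ + (n/σ²)x̄)/τ_n.
Here τ₀ = 1/117.1 = 0.008540 and τ_data = 14/79.0 = 0.177215, so τ_n = 0.185755.
Rearranging for μ₀: μ₀ = (μ_n·τ_n − τ_data·x̄)/τ₀ = (-7.1690·0.185755 − 0.177215·-7.9) / 0.008540 = 0.068321/0.008540 ≈ 8.0.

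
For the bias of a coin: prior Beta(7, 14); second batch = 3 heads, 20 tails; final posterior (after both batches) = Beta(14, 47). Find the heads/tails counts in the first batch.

4 heads and 13 tails

Sequential conjugate updates are equivalent to a single update on the pooled data, so total successes = posterior α − prior α and total failures = posterior β − prior β.
Total across both batches: 14−7=7 heads, 47−14=33 tails.
Subtract the second batch: 7−3=4 heads and 33−20=13 tails.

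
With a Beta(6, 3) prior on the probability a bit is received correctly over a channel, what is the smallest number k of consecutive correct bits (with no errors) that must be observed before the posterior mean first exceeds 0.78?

k = 5

After k correct bits and 0 errors the posterior is Beta(6+k, 3), with mean (6+k)/(6+3+k).
Set (6+k)/(9+k) > 0.78 and solve: k > (0.78·9 − 6)/(1 − 0.78) = 4.636.
The smallest integer exceeding 4.636 is 5, and checking k=5: (11)/(14) = 0.7857 > 0.78.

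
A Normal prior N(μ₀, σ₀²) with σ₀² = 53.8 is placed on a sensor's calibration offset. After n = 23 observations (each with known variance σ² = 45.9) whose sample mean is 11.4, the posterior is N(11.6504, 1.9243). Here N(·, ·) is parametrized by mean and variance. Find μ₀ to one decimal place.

With known observation variance, the Normal–Normal posterior has precision τ_n = τ₀ + n/σ² and mean μ_n = (τ₀μ₀ + (n/σ²)x̄)/τ_n.
Here τ₀ = 1/53.8 = 0.018587 and τ_data = 23/45.9 = 0.501089, so τ_n = 0.519676.
Rearranging for μ₀: μ₀ = (μ_n·τ_n − τ_data·x̄)/τ₀ = (11.6504·0.519676 − 0.501089·11.4) / 0.018587 = 0.342019/0.018587 ≈ 18.4.

μ₀ = 18.4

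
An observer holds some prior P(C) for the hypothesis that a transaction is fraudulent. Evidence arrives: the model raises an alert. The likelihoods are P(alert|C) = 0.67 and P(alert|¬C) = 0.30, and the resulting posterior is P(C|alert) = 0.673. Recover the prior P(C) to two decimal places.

P(C) = 0.48

In odds form, posterior odds = prior odds × likelihood ratio, so prior odds = posterior odds ÷ LR.
Posterior odds = 0.673/(1−0.673) = 2.0581. LR = 0.67/0.30 = 2.2333.
Prior odds = 2.0581/2.2333 = 0.9216, so P(C) = 0.9216/(1+0.9216) ≈ 0.48.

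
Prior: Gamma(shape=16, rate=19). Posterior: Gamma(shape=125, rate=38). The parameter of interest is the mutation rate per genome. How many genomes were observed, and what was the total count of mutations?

n = 19 genomes with total 109 mutations

Gamma–Poisson conjugacy: posterior shape = α + Σxᵢ, posterior rate = β + n.
Matching: Σxᵢ = 125 − 16 = 109 and n = 38 − 19 = 19.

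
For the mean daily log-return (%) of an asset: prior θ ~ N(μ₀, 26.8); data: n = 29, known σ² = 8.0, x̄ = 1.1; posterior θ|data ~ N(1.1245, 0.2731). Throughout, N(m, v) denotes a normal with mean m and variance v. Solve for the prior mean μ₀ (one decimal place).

μ₀ = 3.5

With known observation variance, the Normal–Normal posterior has precision τ_n = τ₀ + n/σ² and mean μ_n = (τ₀μ₀ + (n/σ²)x̄)/τ_n.
Here τ₀ = 1/26.8 = 0.037313 and τ_data = 29/8.0 = 3.625000, so τ_n = 3.662313.
Rearranging for μ₀: μ₀ = (μ_n·τ_n − τ_data·x̄)/τ₀ = (1.1245·3.662313 − 3.625000·1.1) / 0.037313 = 0.130771/0.037313 ≈ 3.5.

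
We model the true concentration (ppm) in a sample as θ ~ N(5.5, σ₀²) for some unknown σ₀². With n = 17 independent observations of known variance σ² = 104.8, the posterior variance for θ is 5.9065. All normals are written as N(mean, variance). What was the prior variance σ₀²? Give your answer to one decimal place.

Posterior precision equals prior precision plus data precision: 1/σ_n² = 1/σ₀² + n/σ².
So 1/σ₀² = 1/5.9065 − 17/104.8 = 0.169305 − 0.162214 = 0.007091.
Hence σ₀² = 1/0.007091 ≈ 141.0.

σ₀² = 141.0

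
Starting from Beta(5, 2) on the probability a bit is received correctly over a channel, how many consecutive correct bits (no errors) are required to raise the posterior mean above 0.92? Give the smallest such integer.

After k correct bits and 0 errors the posterior is Beta(5+k, 2), with mean (5+k)/(5+2+k).
Set (5+k)/(7+k) > 0.92 and solve: k > (0.92·7 − 5)/(1 − 0.92) = 18.000.
The smallest integer exceeding 18.000 is 19, and checking k=19: (24)/(26) = 0.9231 > 0.92.

k = 19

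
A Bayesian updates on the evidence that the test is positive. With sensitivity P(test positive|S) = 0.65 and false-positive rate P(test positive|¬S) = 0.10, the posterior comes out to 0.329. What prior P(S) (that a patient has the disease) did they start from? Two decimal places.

Bayes' rule in odds form gives O(S|E) = O(S)·[P(E|S)/P(E|¬S)], hence O(S) = O(S|E)/LR.
Posterior odds = 0.329/(1−0.329) = 0.4903. LR = 0.65/0.10 = 6.5000.
Prior odds = 0.4903/6.5000 = 0.0754, so P(S) = 0.0754/(1+0.0754) ≈ 0.07.

P(S) = 0.07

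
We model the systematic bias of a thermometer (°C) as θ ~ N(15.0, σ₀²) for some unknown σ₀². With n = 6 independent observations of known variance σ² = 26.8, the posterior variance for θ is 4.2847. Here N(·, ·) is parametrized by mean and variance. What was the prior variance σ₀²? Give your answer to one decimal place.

For the Normal–Normal model with known σ², precisions add: τ_n = τ₀ + n/σ².
So 1/σ₀² = 1/4.2847 − 6/26.8 = 0.233389 − 0.223881 = 0.009508.
Hence σ₀² = 1/0.009508 ≈ 105.2.

σ₀² = 105.2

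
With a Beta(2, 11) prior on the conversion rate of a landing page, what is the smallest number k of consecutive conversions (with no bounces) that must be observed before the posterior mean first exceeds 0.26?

After k conversions and 0 bounces the posterior is Beta(2+k, 11), with mean (2+k)/(2+11+k).
Set (2+k)/(13+k) > 0.26 and solve: k > (0.26·13 − 2)/(1 − 0.26) = 1.865.
The smallest integer exceeding 1.865 is 2, and checking k=2: (4)/(15) = 0.2667 > 0.26.

k = 2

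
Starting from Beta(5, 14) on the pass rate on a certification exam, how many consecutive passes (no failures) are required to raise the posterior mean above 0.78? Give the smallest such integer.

After k passes and 0 failures the posterior is Beta(5+k, 14), with mean (5+k)/(5+14+k).
Set (5+k)/(19+k) > 0.78 and solve: k > (0.78·19 − 5)/(1 − 0.78) = 44.636.
The smallest integer exceeding 44.636 is 45, and checking k=45: (50)/(64) = 0.7812 > 0.78.

k = 45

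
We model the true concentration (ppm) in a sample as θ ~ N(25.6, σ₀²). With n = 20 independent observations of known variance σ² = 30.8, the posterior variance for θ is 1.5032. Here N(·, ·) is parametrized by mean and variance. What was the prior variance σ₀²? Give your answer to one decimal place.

σ₀² = 62.9

For the Normal–Normal model with known σ², precisions add: τ_n = τ₀ + n/σ².
So 1/σ₀² = 1/1.5032 − 20/30.8 = 0.665247 − 0.649351 = 0.015896.
Hence σ₀² = 1/0.015896 ≈ 62.9.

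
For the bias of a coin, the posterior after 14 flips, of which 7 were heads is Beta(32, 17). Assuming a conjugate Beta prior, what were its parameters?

Beta(25, 10)

A Beta(α, β) prior with s successes and f failures in binomial data gives a Beta(α+s, β+f) posterior.
So α = 32 − 7 = 25 and β = 17 − 7 = 10.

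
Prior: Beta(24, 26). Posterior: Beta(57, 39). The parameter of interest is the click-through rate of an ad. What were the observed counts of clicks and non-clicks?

33 clicks and 13 non-clicks

Beta is conjugate to the binomial likelihood: posterior = Beta(α+s, β+f).
Match parameters: s=57−24=33, f=39−26=13.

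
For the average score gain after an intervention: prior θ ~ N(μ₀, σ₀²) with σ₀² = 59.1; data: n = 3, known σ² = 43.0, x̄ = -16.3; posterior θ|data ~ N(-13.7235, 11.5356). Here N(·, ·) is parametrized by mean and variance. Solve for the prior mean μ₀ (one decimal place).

μ₀ = -3.1

With known observation variance, the Normal–Normal posterior has precision τ_n = τ₀ + n/σ² and mean μ_n = (τ₀μ₀ + (n/σ²)x̄)/τ_n.
Here τ₀ = 1/59.1 = 0.016920 and τ_data = 3/43.0 = 0.069767, so τ_n = 0.086687.
Rearranging for μ₀: μ₀ = (μ_n·τ_n − τ_data·x̄)/τ₀ = (-13.7235·0.086687 − 0.069767·-16.3) / 0.016920 = -0.052447/0.016920 ≈ -3.1.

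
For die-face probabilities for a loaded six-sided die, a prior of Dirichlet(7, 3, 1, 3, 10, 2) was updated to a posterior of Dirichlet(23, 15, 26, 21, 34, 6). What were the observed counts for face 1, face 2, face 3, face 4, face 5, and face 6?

counts (16, 12, 25, 18, 24, 4)

For a Dirichlet(α) prior with multinomial counts c, the posterior is Dirichlet(α + c) componentwise.
Counts are posterior − prior componentwise: 23−7=16, 15−3=12, 26−1=25, 21−3=18, 34−10=24, 6−2=4.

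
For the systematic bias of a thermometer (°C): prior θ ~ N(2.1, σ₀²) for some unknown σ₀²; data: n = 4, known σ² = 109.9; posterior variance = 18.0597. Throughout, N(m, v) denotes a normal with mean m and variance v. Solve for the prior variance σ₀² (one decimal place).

σ₀² = 52.7

Posterior precision equals prior precision plus data precision: 1/σ_n² = 1/σ₀² + n/σ².
So 1/σ₀² = 1/18.0597 − 4/109.9 = 0.055372 − 0.036397 = 0.018975.
Hence σ₀² = 1/0.018975 ≈ 52.7.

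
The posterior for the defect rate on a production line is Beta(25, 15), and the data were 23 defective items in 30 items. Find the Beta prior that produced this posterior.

A Beta(a, b) prior with s successes and f failures in binomial data gives a Beta(a+s, b+f) posterior.
Subtract the data counts: 25−23=2, 15−7=8.

Beta(2, 8)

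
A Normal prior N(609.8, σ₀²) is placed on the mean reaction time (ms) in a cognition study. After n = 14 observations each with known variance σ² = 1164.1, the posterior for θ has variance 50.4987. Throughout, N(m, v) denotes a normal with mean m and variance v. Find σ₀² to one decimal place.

σ₀² = 128.6

Posterior precision equals prior precision plus data precision: 1/σ_n² = 1/σ₀² + n/σ².
So 1/σ₀² = 1/50.4987 − 14/1164.1 = 0.019802 − 0.012026 = 0.007776.
Hence σ₀² = 1/0.007776 ≈ 128.6.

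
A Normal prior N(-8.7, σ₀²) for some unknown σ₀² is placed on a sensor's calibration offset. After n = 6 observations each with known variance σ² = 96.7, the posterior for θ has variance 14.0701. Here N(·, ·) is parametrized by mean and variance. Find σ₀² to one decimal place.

σ₀² = 110.8

Posterior precision equals prior precision plus data precision: 1/σ_n² = 1/σ₀² + n/σ².
So 1/σ₀² = 1/14.0701 − 6/96.7 = 0.071073 − 0.062048 = 0.009025.
Hence σ₀² = 1/0.009025 ≈ 110.8.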